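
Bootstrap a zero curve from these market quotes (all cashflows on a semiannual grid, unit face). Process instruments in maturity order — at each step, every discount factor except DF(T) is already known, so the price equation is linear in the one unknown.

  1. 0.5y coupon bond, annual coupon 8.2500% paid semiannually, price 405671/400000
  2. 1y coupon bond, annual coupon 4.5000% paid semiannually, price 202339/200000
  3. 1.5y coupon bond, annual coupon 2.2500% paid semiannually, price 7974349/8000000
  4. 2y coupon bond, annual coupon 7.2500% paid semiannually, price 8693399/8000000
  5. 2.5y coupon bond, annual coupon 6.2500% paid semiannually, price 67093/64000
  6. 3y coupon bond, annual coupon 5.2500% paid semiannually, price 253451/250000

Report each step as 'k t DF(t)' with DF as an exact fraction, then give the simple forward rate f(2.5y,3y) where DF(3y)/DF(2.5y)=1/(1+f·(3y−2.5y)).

1 1/2 487/500
2 1 121/125
3 3/2 9641/10000
4 2 947/1000
5 5/2 4499/5000
6 3 8663/10000
f(2.5y,3y) = ((4499/5000)/(8663/10000) − 1)/(1/2) = 670/8663 ≈ 7.7340%

step 1 [0.5y] bond c/2=33/800: DF=(405671/400000 − 33/800·(0))/(1+33/800) = 487/500 ≈ 0.974000
step 2 [1y] bond c/2=9/400: DF=(202339/200000 − 9/400·(0.974000))/(1+9/400) = 121/125 ≈ 0.968000
step 3 [1.5y] bond c/2=9/800: DF=(7974349/8000000 − 9/800·(0.974000+0.968000))/(1+9/800) = 9641/10000 ≈ 0.964100
step 4 [2y] bond c/2=29/800: DF=(8693399/8000000 − 29/800·(0.974000+0.968000+0.964100))/(1+29/800) = 947/1000 ≈ 0.947000
step 5 [2.5y] bond c/2=1/32: DF=(67093/64000 − 1/32·(0.974000+0.968000+0.964100+0.947000))/(1+1/32) = 4499/5000 ≈ 0.899800
step 6 [3y] bond c/2=21/800: DF=(253451/250000 − 21/800·(0.974000+0.968000+0.964100+0.947000+0.899800))/(1+21/800) = 8663/10000 ≈ 0.866300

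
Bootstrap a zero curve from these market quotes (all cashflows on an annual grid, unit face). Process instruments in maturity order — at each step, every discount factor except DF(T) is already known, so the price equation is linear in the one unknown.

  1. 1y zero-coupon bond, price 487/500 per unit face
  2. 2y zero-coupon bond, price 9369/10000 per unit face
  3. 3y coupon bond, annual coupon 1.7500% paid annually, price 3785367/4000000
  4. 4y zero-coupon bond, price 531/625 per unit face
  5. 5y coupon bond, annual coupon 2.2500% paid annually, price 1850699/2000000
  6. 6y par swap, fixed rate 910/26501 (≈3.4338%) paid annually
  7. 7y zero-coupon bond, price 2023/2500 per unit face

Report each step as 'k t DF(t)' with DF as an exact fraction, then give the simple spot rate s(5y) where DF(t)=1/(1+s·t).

step 1 [1y] zero: DF = P = 487/500 ≈ 0.974000
step 2 [2y] zero: DF = P = 9369/10000 ≈ 0.936900
step 3 [3y] bond c/1=7/400: DF=(3785367/4000000 − 7/400·(0.974000+0.936900))/(1+7/400) = 2243/2500 ≈ 0.897200
step 4 [4y] zero: DF = P = 531/625 ≈ 0.849600
step 5 [5y] bond c/1=9/400: DF=(1850699/2000000 − 9/400·(0.974000+0.936900+0.897200+0.849600))/(1+9/400) = 1649/2000 ≈ 0.824500
step 6 [6y] swap r/1=910/26501: DF=(1 − 910/26501·(0.974000+0.936900+0.897200+0.849600+0.824500))/(1+910/26501) = 409/500 ≈ 0.818000
step 7 [7y] zero: DF = P = 2023/2500 ≈ 0.809200

1 1 487/500
2 2 9369/10000
3 3 2243/2500
4 4 531/625
5 5 1649/2000
6 6 409/500
7 7 2023/2500
s(5y) = (1/(1649/2000) − 1)/(5) = 351/8245 ≈ 4.2571%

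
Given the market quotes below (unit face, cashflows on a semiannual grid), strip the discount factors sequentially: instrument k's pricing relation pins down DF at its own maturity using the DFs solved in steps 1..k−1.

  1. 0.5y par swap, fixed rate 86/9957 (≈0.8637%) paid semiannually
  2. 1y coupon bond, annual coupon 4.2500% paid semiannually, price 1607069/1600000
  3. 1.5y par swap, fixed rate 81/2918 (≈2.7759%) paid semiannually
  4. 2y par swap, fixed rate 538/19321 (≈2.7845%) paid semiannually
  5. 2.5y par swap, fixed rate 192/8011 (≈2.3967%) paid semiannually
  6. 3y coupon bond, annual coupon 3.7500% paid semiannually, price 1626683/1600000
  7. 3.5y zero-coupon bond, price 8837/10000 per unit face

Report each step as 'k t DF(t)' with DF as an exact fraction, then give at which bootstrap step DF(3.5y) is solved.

1 1/2 9957/10000
2 1 2407/2500
3 3/2 1919/2000
4 2 4731/5000
5 5/2 589/625
6 3 1819/2000
7 7/2 8837/10000
DF(3.5y) is solved at step 7

step 1 [0.5y] swap r/2=43/9957: DF=(1 − 43/9957·(0))/(1+43/9957) = 9957/10000 ≈ 0.995700
step 2 [1y] bond c/2=17/800: DF=(1607069/1600000 − 17/800·(0.995700))/(1+17/800) = 2407/2500 ≈ 0.962800
step 3 [1.5y] swap r/2=81/5836: DF=(1 − 81/5836·(0.995700+0.962800))/(1+81/5836) = 1919/2000 ≈ 0.959500
step 4 [2y] swap r/2=269/19321: DF=(1 − 269/19321·(0.995700+0.962800+0.959500))/(1+269/19321) = 4731/5000 ≈ 0.946200
step 5 [2.5y] swap r/2=96/8011: DF=(1 − 96/8011·(0.995700+0.962800+0.959500+0.946200))/(1+96/8011) = 589/625 ≈ 0.942400
step 6 [3y] bond c/2=3/160: DF=(1626683/1600000 − 3/160·(0.995700+0.962800+0.959500+0.946200+0.942400))/(1+3/160) = 1819/2000 ≈ 0.909500
step 7 [3.5y] zero: DF = P = 8837/10000 ≈ 0.883700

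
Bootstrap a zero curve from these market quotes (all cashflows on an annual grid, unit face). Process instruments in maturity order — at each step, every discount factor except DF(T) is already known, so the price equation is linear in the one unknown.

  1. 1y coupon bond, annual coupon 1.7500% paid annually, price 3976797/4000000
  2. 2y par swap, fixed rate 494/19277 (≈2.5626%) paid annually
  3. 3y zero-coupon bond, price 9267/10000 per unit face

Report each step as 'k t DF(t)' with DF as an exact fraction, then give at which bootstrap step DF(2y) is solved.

1 1 9771/10000
2 2 4753/5000
3 3 9267/10000
DF(2y) is solved at step 2

step 1 [1y] bond c/1=7/400: DF=(3976797/4000000 − 7/400·(0))/(1+7/400) = 9771/10000 ≈ 0.977100
step 2 [2y] swap r/1=494/19277: DF=(1 − 494/19277·(0.977100))/(1+494/19277) = 4753/5000 ≈ 0.950600
step 3 [3y] zero: DF = P = 9267/10000 ≈ 0.926700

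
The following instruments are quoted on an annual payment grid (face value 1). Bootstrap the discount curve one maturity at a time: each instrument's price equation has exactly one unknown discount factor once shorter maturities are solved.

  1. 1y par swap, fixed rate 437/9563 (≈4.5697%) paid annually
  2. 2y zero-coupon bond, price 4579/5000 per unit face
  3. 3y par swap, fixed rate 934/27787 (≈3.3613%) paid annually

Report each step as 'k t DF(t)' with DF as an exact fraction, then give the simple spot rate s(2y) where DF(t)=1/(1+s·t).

1 1 9563/10000
2 2 4579/5000
3 3 4533/5000
s(2y) = (1/(4579/5000) − 1)/(2) = 421/9158 ≈ 4.5971%

step 1 [1y] swap r/1=437/9563: DF=(1 − 437/9563·(0))/(1+437/9563) = 9563/10000 ≈ 0.956300
step 2 [2y] zero: DF = P = 4579/5000 ≈ 0.915800
step 3 [3y] swap r/1=934/27787: DF=(1 − 934/27787·(0.956300+0.915800))/(1+934/27787) = 4533/5000 ≈ 0.906600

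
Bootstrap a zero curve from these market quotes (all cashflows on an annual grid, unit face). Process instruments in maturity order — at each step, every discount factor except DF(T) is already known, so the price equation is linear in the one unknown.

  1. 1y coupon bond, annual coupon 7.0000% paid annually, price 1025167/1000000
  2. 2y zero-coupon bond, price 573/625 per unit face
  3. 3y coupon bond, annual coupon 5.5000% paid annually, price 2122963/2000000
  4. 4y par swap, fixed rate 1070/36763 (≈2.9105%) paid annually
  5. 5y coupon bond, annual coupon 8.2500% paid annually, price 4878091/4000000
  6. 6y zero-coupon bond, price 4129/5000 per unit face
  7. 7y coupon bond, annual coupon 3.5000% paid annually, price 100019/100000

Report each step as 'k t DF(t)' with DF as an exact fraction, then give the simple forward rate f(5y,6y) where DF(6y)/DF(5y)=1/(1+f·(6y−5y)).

step 1 [1y] bond c/1=7/100: DF=(1025167/1000000 − 7/100·(0))/(1+7/100) = 9581/10000 ≈ 0.958100
step 2 [2y] zero: DF = P = 573/625 ≈ 0.916800
step 3 [3y] bond c/1=11/200: DF=(2122963/2000000 − 11/200·(0.958100+0.916800))/(1+11/200) = 2271/2500 ≈ 0.908400
step 4 [4y] swap r/1=1070/36763: DF=(1 − 1070/36763·(0.958100+0.916800+0.908400))/(1+1070/36763) = 893/1000 ≈ 0.893000
step 5 [5y] bond c/1=33/400: DF=(4878091/4000000 − 33/400·(0.958100+0.916800+0.908400+0.893000))/(1+33/400) = 529/625 ≈ 0.846400
step 6 [6y] zero: DF = P = 4129/5000 ≈ 0.825800
step 7 [7y] bond c/1=7/200: DF=(100019/100000 − 7/200·(0.958100+0.916800+0.908400+0.893000+0.846400+0.825800))/(1+7/200) = 1571/2000 ≈ 0.785500

1 1 9581/10000
2 2 573/625
3 3 2271/2500
4 4 893/1000
5 5 529/625
6 6 4129/5000
7 7 1571/2000
f(5y,6y) = ((529/625)/(4129/5000) − 1)/(1) = 103/4129 ≈ 2.4946%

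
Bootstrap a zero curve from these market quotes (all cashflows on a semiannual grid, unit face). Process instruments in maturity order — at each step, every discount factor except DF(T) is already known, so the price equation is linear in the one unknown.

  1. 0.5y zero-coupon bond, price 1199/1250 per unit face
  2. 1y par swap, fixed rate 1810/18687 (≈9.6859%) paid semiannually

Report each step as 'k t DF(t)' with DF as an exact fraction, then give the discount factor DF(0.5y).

1 1/2 1199/1250
2 1 1819/2000
DF(0.5y) = 1199/1250 ≈ 0.959200

step 1 [0.5y] zero: DF = P = 1199/1250 ≈ 0.959200
step 2 [1y] swap r/2=905/18687: DF=(1 − 905/18687·(0.959200))/(1+905/18687) = 1819/2000 ≈ 0.909500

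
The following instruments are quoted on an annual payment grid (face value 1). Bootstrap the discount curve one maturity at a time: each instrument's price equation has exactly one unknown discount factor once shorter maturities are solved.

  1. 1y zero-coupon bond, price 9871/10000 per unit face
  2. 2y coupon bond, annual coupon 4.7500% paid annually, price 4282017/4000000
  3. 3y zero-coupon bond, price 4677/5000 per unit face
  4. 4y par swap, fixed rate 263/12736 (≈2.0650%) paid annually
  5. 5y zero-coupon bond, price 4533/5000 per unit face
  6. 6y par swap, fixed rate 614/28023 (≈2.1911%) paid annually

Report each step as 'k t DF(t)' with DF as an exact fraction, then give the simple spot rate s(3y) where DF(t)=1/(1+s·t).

1 1 9871/10000
2 2 2443/2500
3 3 4677/5000
4 4 9211/10000
5 5 4533/5000
6 6 2193/2500
s(3y) = (1/(4677/5000) − 1)/(3) = 323/14031 ≈ 2.3020%

step 1 [1y] zero: DF = P = 9871/10000 ≈ 0.987100
step 2 [2y] bond c/1=19/400: DF=(4282017/4000000 − 19/400·(0.987100))/(1+19/400) = 2443/2500 ≈ 0.977200
step 3 [3y] zero: DF = P = 4677/5000 ≈ 0.935400
step 4 [4y] swap r/1=263/12736: DF=(1 − 263/12736·(0.987100+0.977200+0.935400))/(1+263/12736) = 9211/10000 ≈ 0.921100
step 5 [5y] zero: DF = P = 4533/5000 ≈ 0.906600
step 6 [6y] swap r/1=614/28023: DF=(1 − 614/28023·(0.987100+0.977200+0.935400+0.921100+0.906600))/(1+614/28023) = 2193/2500 ≈ 0.877200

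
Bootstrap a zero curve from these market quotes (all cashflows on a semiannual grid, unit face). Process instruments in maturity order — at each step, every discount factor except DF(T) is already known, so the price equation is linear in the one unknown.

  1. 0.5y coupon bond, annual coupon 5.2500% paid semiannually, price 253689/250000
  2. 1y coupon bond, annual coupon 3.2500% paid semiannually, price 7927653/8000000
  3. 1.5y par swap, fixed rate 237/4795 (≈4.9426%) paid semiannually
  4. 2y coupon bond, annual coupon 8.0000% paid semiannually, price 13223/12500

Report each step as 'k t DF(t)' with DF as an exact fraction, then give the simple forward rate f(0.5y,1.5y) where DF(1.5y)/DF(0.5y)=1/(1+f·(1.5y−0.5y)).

step 1 [0.5y] bond c/2=21/800: DF=(253689/250000 − 21/800·(0))/(1+21/800) = 618/625 ≈ 0.988800
step 2 [1y] bond c/2=13/800: DF=(7927653/8000000 − 13/800·(0.988800))/(1+13/800) = 9593/10000 ≈ 0.959300
step 3 [1.5y] swap r/2=237/9590: DF=(1 − 237/9590·(0.988800+0.959300))/(1+237/9590) = 9289/10000 ≈ 0.928900
step 4 [2y] bond c/2=1/25: DF=(13223/12500 − 1/25·(0.988800+0.959300+0.928900))/(1+1/25) = 1813/2000 ≈ 0.906500

1 1/2 618/625
2 1 9593/10000
3 3/2 9289/10000
4 2 1813/2000
f(0.5y,1.5y) = ((618/625)/(9289/10000) − 1)/(1) = 599/9289 ≈ 6.4485%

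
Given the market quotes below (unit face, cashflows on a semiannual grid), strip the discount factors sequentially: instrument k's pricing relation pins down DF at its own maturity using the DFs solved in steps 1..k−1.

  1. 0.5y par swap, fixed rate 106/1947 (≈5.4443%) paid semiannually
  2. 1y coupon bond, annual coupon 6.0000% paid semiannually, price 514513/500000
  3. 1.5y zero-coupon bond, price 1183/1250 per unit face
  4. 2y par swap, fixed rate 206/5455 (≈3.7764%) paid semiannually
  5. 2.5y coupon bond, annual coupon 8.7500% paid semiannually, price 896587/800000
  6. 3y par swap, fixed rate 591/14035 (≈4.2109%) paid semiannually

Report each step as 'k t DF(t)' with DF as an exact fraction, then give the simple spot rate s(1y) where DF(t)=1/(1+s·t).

1 1/2 1947/2000
2 1 9707/10000
3 3/2 1183/1250
4 2 9279/10000
5 5/2 9137/10000
6 3 4409/5000
s(1y) = (1/(9707/10000) − 1)/(1) = 293/9707 ≈ 3.0184%

step 1 [0.5y] swap r/2=53/1947: DF=(1 − 53/1947·(0))/(1+53/1947) = 1947/2000 ≈ 0.973500
step 2 [1y] bond c/2=3/100: DF=(514513/500000 − 3/100·(0.973500))/(1+3/100) = 9707/10000 ≈ 0.970700
step 3 [1.5y] zero: DF = P = 1183/1250 ≈ 0.946400
step 4 [2y] swap r/2=103/5455: DF=(1 − 103/5455·(0.973500+0.970700+0.946400))/(1+103/5455) = 9279/10000 ≈ 0.927900
step 5 [2.5y] bond c/2=7/160: DF=(896587/800000 − 7/160·(0.973500+0.970700+0.946400+0.927900))/(1+7/160) = 9137/10000 ≈ 0.913700
step 6 [3y] swap r/2=591/28070: DF=(1 − 591/28070·(0.973500+0.970700+0.946400+0.927900+0.913700))/(1+591/28070) = 4409/5000 ≈ 0.881800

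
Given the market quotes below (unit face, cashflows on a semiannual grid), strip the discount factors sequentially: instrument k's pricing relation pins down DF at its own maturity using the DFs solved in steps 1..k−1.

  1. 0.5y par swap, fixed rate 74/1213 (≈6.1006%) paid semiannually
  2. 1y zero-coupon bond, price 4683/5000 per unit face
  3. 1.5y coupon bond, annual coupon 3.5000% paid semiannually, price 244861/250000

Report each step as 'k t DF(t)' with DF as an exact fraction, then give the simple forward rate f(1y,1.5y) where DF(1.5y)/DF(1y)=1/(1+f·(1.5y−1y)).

1 1/2 1213/1250
2 1 4683/5000
3 3/2 4649/5000
f(1y,1.5y) = ((4683/5000)/(4649/5000) − 1)/(1/2) = 68/4649 ≈ 1.4627%

step 1 [0.5y] swap r/2=37/1213: DF=(1 − 37/1213·(0))/(1+37/1213) = 1213/1250 ≈ 0.970400
step 2 [1y] zero: DF = P = 4683/5000 ≈ 0.936600
step 3 [1.5y] bond c/2=7/400: DF=(244861/250000 − 7/400·(0.970400+0.936600))/(1+7/400) = 4649/5000 ≈ 0.929800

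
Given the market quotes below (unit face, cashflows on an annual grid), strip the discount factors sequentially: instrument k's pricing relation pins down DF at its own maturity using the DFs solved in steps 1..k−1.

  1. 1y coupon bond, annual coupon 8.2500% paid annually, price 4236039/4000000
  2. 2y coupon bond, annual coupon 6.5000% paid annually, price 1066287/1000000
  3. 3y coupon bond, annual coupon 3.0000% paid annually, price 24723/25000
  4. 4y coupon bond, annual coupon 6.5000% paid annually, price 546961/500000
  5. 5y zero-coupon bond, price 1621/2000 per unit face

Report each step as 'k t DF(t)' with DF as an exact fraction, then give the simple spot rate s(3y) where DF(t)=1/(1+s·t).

step 1 [1y] bond c/1=33/400: DF=(4236039/4000000 − 33/400·(0))/(1+33/400) = 9783/10000 ≈ 0.978300
step 2 [2y] bond c/1=13/200: DF=(1066287/1000000 − 13/200·(0.978300))/(1+13/200) = 1883/2000 ≈ 0.941500
step 3 [3y] bond c/1=3/100: DF=(24723/25000 − 3/100·(0.978300+0.941500))/(1+3/100) = 4521/5000 ≈ 0.904200
step 4 [4y] bond c/1=13/200: DF=(546961/500000 − 13/200·(0.978300+0.941500+0.904200))/(1+13/200) = 2137/2500 ≈ 0.854800
step 5 [5y] zero: DF = P = 1621/2000 ≈ 0.810500

1 1 9783/10000
2 2 1883/2000
3 3 4521/5000
4 4 2137/2500
5 5 1621/2000
s(3y) = (1/(4521/5000) − 1)/(3) = 479/13563 ≈ 3.5317%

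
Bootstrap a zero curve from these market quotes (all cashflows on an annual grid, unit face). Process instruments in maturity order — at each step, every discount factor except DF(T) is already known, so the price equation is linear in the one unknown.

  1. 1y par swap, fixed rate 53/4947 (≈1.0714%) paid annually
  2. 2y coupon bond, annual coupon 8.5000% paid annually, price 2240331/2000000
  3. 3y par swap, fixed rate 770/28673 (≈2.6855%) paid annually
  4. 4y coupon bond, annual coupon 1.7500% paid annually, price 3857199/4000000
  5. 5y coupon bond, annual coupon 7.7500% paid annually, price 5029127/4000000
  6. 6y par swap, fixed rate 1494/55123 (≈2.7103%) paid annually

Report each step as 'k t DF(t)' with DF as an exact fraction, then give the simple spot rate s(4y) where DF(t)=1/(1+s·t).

step 1 [1y] swap r/1=53/4947: DF=(1 − 53/4947·(0))/(1+53/4947) = 4947/5000 ≈ 0.989400
step 2 [2y] bond c/1=17/200: DF=(2240331/2000000 − 17/200·(0.989400))/(1+17/200) = 9549/10000 ≈ 0.954900
step 3 [3y] swap r/1=770/28673: DF=(1 − 770/28673·(0.989400+0.954900))/(1+770/28673) = 923/1000 ≈ 0.923000
step 4 [4y] bond c/1=7/400: DF=(3857199/4000000 − 7/400·(0.989400+0.954900+0.923000))/(1+7/400) = 1123/1250 ≈ 0.898400
step 5 [5y] bond c/1=31/400: DF=(5029127/4000000 − 31/400·(0.989400+0.954900+0.923000+0.898400))/(1+31/400) = 112/125 ≈ 0.896000
step 6 [6y] swap r/1=1494/55123: DF=(1 − 1494/55123·(0.989400+0.954900+0.923000+0.898400+0.896000))/(1+1494/55123) = 4253/5000 ≈ 0.850600

1 1 4947/5000
2 2 9549/10000
3 3 923/1000
4 4 1123/1250
5 5 112/125
6 6 4253/5000
s(4y) = (1/(1123/1250) − 1)/(4) = 127/4492 ≈ 2.8272%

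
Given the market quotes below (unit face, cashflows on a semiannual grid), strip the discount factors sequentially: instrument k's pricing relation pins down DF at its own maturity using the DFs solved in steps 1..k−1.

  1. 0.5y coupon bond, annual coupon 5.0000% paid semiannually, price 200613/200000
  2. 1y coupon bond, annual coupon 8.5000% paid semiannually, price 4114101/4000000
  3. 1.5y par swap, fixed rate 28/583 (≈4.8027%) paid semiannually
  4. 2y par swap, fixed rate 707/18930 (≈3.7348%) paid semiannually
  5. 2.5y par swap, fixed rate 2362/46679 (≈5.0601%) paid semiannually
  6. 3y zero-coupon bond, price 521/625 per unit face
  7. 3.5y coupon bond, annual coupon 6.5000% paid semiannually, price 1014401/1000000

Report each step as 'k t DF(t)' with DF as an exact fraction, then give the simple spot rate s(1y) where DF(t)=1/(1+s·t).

1 1/2 4893/5000
2 1 9467/10000
3 3/2 4657/5000
4 2 9293/10000
5 5/2 8819/10000
6 3 521/625
7 7/2 8093/10000
s(1y) = (1/(9467/10000) − 1)/(1) = 533/9467 ≈ 5.6301%

step 1 [0.5y] bond c/2=1/40: DF=(200613/200000 − 1/40·(0))/(1+1/40) = 4893/5000 ≈ 0.978600
step 2 [1y] bond c/2=17/400: DF=(4114101/4000000 − 17/400·(0.978600))/(1+17/400) = 9467/10000 ≈ 0.946700
step 3 [1.5y] swap r/2=14/583: DF=(1 − 14/583·(0.978600+0.946700))/(1+14/583) = 4657/5000 ≈ 0.931400
step 4 [2y] swap r/2=707/37860: DF=(1 − 707/37860·(0.978600+0.946700+0.931400))/(1+707/37860) = 9293/10000 ≈ 0.929300
step 5 [2.5y] swap r/2=1181/46679: DF=(1 − 1181/46679·(0.978600+0.946700+0.931400+0.929300))/(1+1181/46679) = 8819/10000 ≈ 0.881900
step 6 [3y] zero: DF = P = 521/625 ≈ 0.833600
step 7 [3.5y] bond c/2=13/400: DF=(1014401/1000000 − 13/400·(0.978600+0.946700+0.931400+0.929300+0.881900+0.833600))/(1+13/400) = 8093/10000 ≈ 0.809300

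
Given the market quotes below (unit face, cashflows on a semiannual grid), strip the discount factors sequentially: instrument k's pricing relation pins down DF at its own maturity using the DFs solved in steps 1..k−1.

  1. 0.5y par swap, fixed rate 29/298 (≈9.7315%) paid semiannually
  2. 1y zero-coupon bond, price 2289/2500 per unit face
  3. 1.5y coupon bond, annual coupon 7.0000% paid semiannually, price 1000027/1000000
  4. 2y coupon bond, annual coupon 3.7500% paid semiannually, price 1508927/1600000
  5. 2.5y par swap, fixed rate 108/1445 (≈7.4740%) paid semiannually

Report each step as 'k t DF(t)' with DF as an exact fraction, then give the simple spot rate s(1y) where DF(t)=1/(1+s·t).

1 1/2 596/625
2 1 2289/2500
3 3/2 903/1000
4 2 8747/10000
5 5/2 4163/5000
s(1y) = (1/(2289/2500) − 1)/(1) = 211/2289 ≈ 9.2180%

step 1 [0.5y] swap r/2=29/596: DF=(1 − 29/596·(0))/(1+29/596) = 596/625 ≈ 0.953600
step 2 [1y] zero: DF = P = 2289/2500 ≈ 0.915600
step 3 [1.5y] bond c/2=7/200: DF=(1000027/1000000 − 7/200·(0.953600+0.915600))/(1+7/200) = 903/1000 ≈ 0.903000
step 4 [2y] bond c/2=3/160: DF=(1508927/1600000 − 3/160·(0.953600+0.915600+0.903000))/(1+3/160) = 8747/10000 ≈ 0.874700
step 5 [2.5y] swap r/2=54/1445: DF=(1 − 54/1445·(0.953600+0.915600+0.903000+0.874700))/(1+54/1445) = 4163/5000 ≈ 0.832600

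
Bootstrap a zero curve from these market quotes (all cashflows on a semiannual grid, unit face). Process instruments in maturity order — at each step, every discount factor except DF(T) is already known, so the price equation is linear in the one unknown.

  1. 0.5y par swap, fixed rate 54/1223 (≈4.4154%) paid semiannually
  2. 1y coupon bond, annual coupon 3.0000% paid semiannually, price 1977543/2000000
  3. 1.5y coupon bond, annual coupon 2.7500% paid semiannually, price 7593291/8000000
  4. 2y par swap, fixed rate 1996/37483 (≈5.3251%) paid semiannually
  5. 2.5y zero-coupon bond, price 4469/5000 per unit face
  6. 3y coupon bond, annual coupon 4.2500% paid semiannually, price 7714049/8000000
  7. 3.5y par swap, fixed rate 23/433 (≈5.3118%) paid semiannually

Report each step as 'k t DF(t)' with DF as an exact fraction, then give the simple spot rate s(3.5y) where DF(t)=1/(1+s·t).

step 1 [0.5y] swap r/2=27/1223: DF=(1 − 27/1223·(0))/(1+27/1223) = 1223/1250 ≈ 0.978400
step 2 [1y] bond c/2=3/200: DF=(1977543/2000000 − 3/200·(0.978400))/(1+3/200) = 9597/10000 ≈ 0.959700
step 3 [1.5y] bond c/2=11/800: DF=(7593291/8000000 − 11/800·(0.978400+0.959700))/(1+11/800) = 91/100 ≈ 0.910000
step 4 [2y] swap r/2=998/37483: DF=(1 − 998/37483·(0.978400+0.959700+0.910000))/(1+998/37483) = 4501/5000 ≈ 0.900200
step 5 [2.5y] zero: DF = P = 4469/5000 ≈ 0.893800
step 6 [3y] bond c/2=17/800: DF=(7714049/8000000 − 17/800·(0.978400+0.959700+0.910000+0.900200+0.893800))/(1+17/800) = 2119/2500 ≈ 0.847600
step 7 [3.5y] swap r/2=23/866: DF=(1 − 23/866·(0.978400+0.959700+0.910000+0.900200+0.893800+0.847600))/(1+23/866) = 8321/10000 ≈ 0.832100

1 1/2 1223/1250
2 1 9597/10000
3 3/2 91/100
4 2 4501/5000
5 5/2 4469/5000
6 3 2119/2500
7 7/2 8321/10000
s(3.5y) = (1/(8321/10000) − 1)/(7/2) = 3358/58247 ≈ 5.7651%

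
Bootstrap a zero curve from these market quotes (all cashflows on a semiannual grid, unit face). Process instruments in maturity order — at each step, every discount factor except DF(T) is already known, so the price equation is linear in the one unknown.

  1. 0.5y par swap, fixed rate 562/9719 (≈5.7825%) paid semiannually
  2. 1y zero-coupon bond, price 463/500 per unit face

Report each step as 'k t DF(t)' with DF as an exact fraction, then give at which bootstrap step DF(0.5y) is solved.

step 1 [0.5y] swap r/2=281/9719: DF=(1 − 281/9719·(0))/(1+281/9719) = 9719/10000 ≈ 0.971900
step 2 [1y] zero: DF = P = 463/500 ≈ 0.926000

1 1/2 9719/10000
2 1 463/500
DF(0.5y) is solved at step 1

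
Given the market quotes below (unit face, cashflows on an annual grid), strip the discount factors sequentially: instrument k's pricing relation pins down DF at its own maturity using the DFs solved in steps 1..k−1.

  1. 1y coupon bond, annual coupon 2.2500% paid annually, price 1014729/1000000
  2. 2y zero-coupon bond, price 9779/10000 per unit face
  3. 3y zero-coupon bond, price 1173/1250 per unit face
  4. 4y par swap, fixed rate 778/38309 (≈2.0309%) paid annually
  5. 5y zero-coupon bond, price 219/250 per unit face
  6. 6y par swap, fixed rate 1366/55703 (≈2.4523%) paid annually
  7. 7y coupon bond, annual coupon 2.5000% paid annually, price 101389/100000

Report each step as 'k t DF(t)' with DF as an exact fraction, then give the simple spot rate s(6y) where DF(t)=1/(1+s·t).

1 1 2481/2500
2 2 9779/10000
3 3 1173/1250
4 4 4611/5000
5 5 219/250
6 6 4317/5000
7 7 8533/10000
s(6y) = (1/(4317/5000) − 1)/(6) = 683/25902 ≈ 2.6369%

step 1 [1y] bond c/1=9/400: DF=(1014729/1000000 − 9/400·(0))/(1+9/400) = 2481/2500 ≈ 0.992400
step 2 [2y] zero: DF = P = 9779/10000 ≈ 0.977900
step 3 [3y] zero: DF = P = 1173/1250 ≈ 0.938400
step 4 [4y] swap r/1=778/38309: DF=(1 − 778/38309·(0.992400+0.977900+0.938400))/(1+778/38309) = 4611/5000 ≈ 0.922200
step 5 [5y] zero: DF = P = 219/250 ≈ 0.876000
step 6 [6y] swap r/1=1366/55703: DF=(1 − 1366/55703·(0.992400+0.977900+0.938400+0.922200+0.876000))/(1+1366/55703) = 4317/5000 ≈ 0.863400
step 7 [7y] bond c/1=1/40: DF=(101389/100000 − 1/40·(0.992400+0.977900+0.938400+0.922200+0.876000+0.863400))/(1+1/40) = 8533/10000 ≈ 0.853300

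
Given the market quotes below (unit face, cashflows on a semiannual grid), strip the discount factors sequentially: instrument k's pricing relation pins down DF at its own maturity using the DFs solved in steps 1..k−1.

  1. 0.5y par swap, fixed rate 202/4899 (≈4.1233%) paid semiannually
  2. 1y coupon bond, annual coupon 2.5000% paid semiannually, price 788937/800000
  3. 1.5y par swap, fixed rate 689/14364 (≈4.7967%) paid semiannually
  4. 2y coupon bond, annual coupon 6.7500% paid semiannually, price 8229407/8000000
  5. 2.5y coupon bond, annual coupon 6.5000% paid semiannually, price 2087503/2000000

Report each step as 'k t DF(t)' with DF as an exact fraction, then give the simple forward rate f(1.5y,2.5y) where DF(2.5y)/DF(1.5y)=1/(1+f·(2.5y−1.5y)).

step 1 [0.5y] swap r/2=101/4899: DF=(1 − 101/4899·(0))/(1+101/4899) = 4899/5000 ≈ 0.979800
step 2 [1y] bond c/2=1/80: DF=(788937/800000 − 1/80·(0.979800))/(1+1/80) = 9619/10000 ≈ 0.961900
step 3 [1.5y] swap r/2=689/28728: DF=(1 − 689/28728·(0.979800+0.961900))/(1+689/28728) = 9311/10000 ≈ 0.931100
step 4 [2y] bond c/2=27/800: DF=(8229407/8000000 − 27/800·(0.979800+0.961900+0.931100))/(1+27/800) = 9013/10000 ≈ 0.901300
step 5 [2.5y] bond c/2=13/400: DF=(2087503/2000000 − 13/400·(0.979800+0.961900+0.931100+0.901300))/(1+13/400) = 8921/10000 ≈ 0.892100

1 1/2 4899/5000
2 1 9619/10000
3 3/2 9311/10000
4 2 9013/10000
5 5/2 8921/10000
f(1.5y,2.5y) = ((9311/10000)/(8921/10000) − 1)/(1) = 390/8921 ≈ 4.3717%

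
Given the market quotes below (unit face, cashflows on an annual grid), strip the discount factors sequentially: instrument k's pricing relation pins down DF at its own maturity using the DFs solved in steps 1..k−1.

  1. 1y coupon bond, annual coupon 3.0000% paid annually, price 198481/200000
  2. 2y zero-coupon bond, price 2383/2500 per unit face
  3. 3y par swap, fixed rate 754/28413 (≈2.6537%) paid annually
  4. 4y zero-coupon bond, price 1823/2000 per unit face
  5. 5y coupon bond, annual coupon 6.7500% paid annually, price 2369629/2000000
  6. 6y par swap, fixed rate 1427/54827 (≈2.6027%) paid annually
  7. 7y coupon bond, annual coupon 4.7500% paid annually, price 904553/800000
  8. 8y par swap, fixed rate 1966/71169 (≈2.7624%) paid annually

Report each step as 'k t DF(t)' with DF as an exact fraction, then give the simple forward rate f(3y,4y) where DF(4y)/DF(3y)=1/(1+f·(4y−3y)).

1 1 1927/2000
2 2 2383/2500
3 3 4623/5000
4 4 1823/2000
5 5 4363/5000
6 6 8573/10000
7 7 2077/2500
8 8 4017/5000
f(3y,4y) = ((4623/5000)/(1823/2000) − 1)/(1) = 131/9115 ≈ 1.4372%

step 1 [1y] bond c/1=3/100: DF=(198481/200000 − 3/100·(0))/(1+3/100) = 1927/2000 ≈ 0.963500
step 2 [2y] zero: DF = P = 2383/2500 ≈ 0.953200
step 3 [3y] swap r/1=754/28413: DF=(1 − 754/28413·(0.963500+0.953200))/(1+754/28413) = 4623/5000 ≈ 0.924600
step 4 [4y] zero: DF = P = 1823/2000 ≈ 0.911500
step 5 [5y] bond c/1=27/400: DF=(2369629/2000000 − 27/400·(0.963500+0.953200+0.924600+0.911500))/(1+27/400) = 4363/5000 ≈ 0.872600
step 6 [6y] swap r/1=1427/54827: DF=(1 − 1427/54827·(0.963500+0.953200+0.924600+0.911500+0.872600))/(1+1427/54827) = 8573/10000 ≈ 0.857300
step 7 [7y] bond c/1=19/400: DF=(904553/800000 − 19/400·(0.963500+0.953200+0.924600+0.911500+0.872600+0.857300))/(1+19/400) = 2077/2500 ≈ 0.830800
step 8 [8y] swap r/1=1966/71169: DF=(1 − 1966/71169·(0.963500+0.953200+0.924600+0.911500+0.872600+0.857300+0.830800))/(1+1966/71169) = 4017/5000 ≈ 0.803400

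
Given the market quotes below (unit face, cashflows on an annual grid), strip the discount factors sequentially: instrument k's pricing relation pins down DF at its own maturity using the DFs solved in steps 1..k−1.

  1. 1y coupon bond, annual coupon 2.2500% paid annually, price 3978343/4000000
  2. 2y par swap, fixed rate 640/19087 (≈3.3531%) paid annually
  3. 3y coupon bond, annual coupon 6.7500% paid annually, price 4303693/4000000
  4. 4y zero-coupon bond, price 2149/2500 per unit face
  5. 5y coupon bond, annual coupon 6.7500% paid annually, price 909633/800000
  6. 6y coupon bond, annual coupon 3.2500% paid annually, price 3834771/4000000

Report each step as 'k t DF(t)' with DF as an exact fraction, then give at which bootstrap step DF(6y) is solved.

step 1 [1y] bond c/1=9/400: DF=(3978343/4000000 − 9/400·(0))/(1+9/400) = 9727/10000 ≈ 0.972700
step 2 [2y] swap r/1=640/19087: DF=(1 − 640/19087·(0.972700))/(1+640/19087) = 117/125 ≈ 0.936000
step 3 [3y] bond c/1=27/400: DF=(4303693/4000000 − 27/400·(0.972700+0.936000))/(1+27/400) = 1109/1250 ≈ 0.887200
step 4 [4y] zero: DF = P = 2149/2500 ≈ 0.859600
step 5 [5y] bond c/1=27/400: DF=(909633/800000 − 27/400·(0.972700+0.936000+0.887200+0.859600))/(1+27/400) = 417/500 ≈ 0.834000
step 6 [6y] bond c/1=13/400: DF=(3834771/4000000 − 13/400·(0.972700+0.936000+0.887200+0.859600+0.834000))/(1+13/400) = 492/625 ≈ 0.787200

1 1 9727/10000
2 2 117/125
3 3 1109/1250
4 4 2149/2500
5 5 417/500
6 6 492/625
DF(6y) is solved at step 6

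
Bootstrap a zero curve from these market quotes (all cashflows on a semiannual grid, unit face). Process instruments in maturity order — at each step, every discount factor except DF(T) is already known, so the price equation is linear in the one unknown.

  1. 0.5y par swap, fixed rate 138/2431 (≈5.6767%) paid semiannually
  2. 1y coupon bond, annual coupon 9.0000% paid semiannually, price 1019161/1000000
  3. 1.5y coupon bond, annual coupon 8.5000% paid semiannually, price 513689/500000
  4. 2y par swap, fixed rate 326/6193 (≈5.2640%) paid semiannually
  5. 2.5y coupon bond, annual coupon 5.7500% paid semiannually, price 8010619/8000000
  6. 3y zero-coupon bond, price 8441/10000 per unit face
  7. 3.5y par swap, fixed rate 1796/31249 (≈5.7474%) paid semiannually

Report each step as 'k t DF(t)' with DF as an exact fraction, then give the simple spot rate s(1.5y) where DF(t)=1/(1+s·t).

step 1 [0.5y] swap r/2=69/2431: DF=(1 − 69/2431·(0))/(1+69/2431) = 2431/2500 ≈ 0.972400
step 2 [1y] bond c/2=9/200: DF=(1019161/1000000 − 9/200·(0.972400))/(1+9/200) = 4667/5000 ≈ 0.933400
step 3 [1.5y] bond c/2=17/400: DF=(513689/500000 − 17/400·(0.972400+0.933400))/(1+17/400) = 4539/5000 ≈ 0.907800
step 4 [2y] swap r/2=163/6193: DF=(1 − 163/6193·(0.972400+0.933400+0.907800))/(1+163/6193) = 4511/5000 ≈ 0.902200
step 5 [2.5y] bond c/2=23/800: DF=(8010619/8000000 − 23/800·(0.972400+0.933400+0.907800+0.902200))/(1+23/800) = 1739/2000 ≈ 0.869500
step 6 [3y] zero: DF = P = 8441/10000 ≈ 0.844100
step 7 [3.5y] swap r/2=898/31249: DF=(1 − 898/31249·(0.972400+0.933400+0.907800+0.902200+0.869500+0.844100))/(1+898/31249) = 2051/2500 ≈ 0.820400

1 1/2 2431/2500
2 1 4667/5000
3 3/2 4539/5000
4 2 4511/5000
5 5/2 1739/2000
6 3 8441/10000
7 7/2 2051/2500
s(1.5y) = (1/(4539/5000) − 1)/(3/2) = 922/13617 ≈ 6.7709%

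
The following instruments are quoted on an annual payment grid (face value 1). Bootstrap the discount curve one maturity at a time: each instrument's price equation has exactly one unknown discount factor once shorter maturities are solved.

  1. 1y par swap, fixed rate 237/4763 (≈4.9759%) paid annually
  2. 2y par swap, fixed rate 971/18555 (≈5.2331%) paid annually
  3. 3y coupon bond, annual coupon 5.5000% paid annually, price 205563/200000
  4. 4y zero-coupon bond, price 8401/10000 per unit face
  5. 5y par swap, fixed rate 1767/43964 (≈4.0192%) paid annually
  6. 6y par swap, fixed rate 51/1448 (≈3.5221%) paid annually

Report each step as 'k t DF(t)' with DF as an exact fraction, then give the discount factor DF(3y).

1 1 4763/5000
2 2 9029/10000
3 3 351/400
4 4 8401/10000
5 5 8233/10000
6 6 2041/2500
DF(3y) = 351/400 ≈ 0.877500

step 1 [1y] swap r/1=237/4763: DF=(1 − 237/4763·(0))/(1+237/4763) = 4763/5000 ≈ 0.952600
step 2 [2y] swap r/1=971/18555: DF=(1 − 971/18555·(0.952600))/(1+971/18555) = 9029/10000 ≈ 0.902900
step 3 [3y] bond c/1=11/200: DF=(205563/200000 − 11/200·(0.952600+0.902900))/(1+11/200) = 351/400 ≈ 0.877500
step 4 [4y] zero: DF = P = 8401/10000 ≈ 0.840100
step 5 [5y] swap r/1=1767/43964: DF=(1 − 1767/43964·(0.952600+0.902900+0.877500+0.840100))/(1+1767/43964) = 8233/10000 ≈ 0.823300
step 6 [6y] swap r/1=51/1448: DF=(1 − 51/1448·(0.952600+0.902900+0.877500+0.840100+0.823300))/(1+51/1448) = 2041/2500 ≈ 0.816400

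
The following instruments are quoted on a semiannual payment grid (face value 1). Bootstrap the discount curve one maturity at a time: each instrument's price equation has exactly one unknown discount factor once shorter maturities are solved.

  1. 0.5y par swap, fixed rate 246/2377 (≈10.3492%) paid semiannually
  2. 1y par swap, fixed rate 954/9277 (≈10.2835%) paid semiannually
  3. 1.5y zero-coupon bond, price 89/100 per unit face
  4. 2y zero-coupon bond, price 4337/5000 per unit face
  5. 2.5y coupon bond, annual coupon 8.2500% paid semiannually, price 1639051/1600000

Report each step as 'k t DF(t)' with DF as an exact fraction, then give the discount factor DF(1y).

1 1/2 2377/2500
2 1 4523/5000
3 3/2 89/100
4 2 4337/5000
5 5/2 8407/10000
DF(1y) = 4523/5000 ≈ 0.904600

step 1 [0.5y] swap r/2=123/2377: DF=(1 − 123/2377·(0))/(1+123/2377) = 2377/2500 ≈ 0.950800
step 2 [1y] swap r/2=477/9277: DF=(1 − 477/9277·(0.950800))/(1+477/9277) = 4523/5000 ≈ 0.904600
step 3 [1.5y] zero: DF = P = 89/100 ≈ 0.890000
step 4 [2y] zero: DF = P = 4337/5000 ≈ 0.867400
step 5 [2.5y] bond c/2=33/800: DF=(1639051/1600000 − 33/800·(0.950800+0.904600+0.890000+0.867400))/(1+33/800) = 8407/10000 ≈ 0.840700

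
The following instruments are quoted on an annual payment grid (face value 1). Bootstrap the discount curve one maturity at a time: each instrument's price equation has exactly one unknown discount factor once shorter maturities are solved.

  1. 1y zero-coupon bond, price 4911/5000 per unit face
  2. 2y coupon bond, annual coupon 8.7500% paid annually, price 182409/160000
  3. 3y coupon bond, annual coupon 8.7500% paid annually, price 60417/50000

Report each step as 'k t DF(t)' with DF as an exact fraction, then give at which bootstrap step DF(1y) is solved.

step 1 [1y] zero: DF = P = 4911/5000 ≈ 0.982200
step 2 [2y] bond c/1=7/80: DF=(182409/160000 − 7/80·(0.982200))/(1+7/80) = 9693/10000 ≈ 0.969300
step 3 [3y] bond c/1=7/80: DF=(60417/50000 − 7/80·(0.982200+0.969300))/(1+7/80) = 9541/10000 ≈ 0.954100

1 1 4911/5000
2 2 9693/10000
3 3 9541/10000
DF(1y) is solved at step 1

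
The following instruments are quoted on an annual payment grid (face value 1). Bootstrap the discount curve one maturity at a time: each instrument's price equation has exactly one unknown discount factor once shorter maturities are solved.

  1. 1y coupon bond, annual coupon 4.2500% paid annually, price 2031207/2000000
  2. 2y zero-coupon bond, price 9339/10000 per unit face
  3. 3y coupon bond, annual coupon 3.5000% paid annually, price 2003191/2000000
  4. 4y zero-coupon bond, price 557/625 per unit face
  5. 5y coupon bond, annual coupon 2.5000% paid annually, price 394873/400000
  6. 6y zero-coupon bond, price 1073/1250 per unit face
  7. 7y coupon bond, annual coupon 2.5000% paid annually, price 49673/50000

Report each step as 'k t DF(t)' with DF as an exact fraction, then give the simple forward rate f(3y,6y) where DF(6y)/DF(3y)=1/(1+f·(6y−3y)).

1 1 4871/5000
2 2 9339/10000
3 3 1129/1250
4 4 557/625
5 5 1091/1250
6 6 1073/1250
7 7 8367/10000
f(3y,6y) = ((1129/1250)/(1073/1250) − 1)/(3) = 56/3219 ≈ 1.7397%

step 1 [1y] bond c/1=17/400: DF=(2031207/2000000 − 17/400·(0))/(1+17/400) = 4871/5000 ≈ 0.974200
step 2 [2y] zero: DF = P = 9339/10000 ≈ 0.933900
step 3 [3y] bond c/1=7/200: DF=(2003191/2000000 − 7/200·(0.974200+0.933900))/(1+7/200) = 1129/1250 ≈ 0.903200
step 4 [4y] zero: DF = P = 557/625 ≈ 0.891200
step 5 [5y] bond c/1=1/40: DF=(394873/400000 − 1/40·(0.974200+0.933900+0.903200+0.891200))/(1+1/40) = 1091/1250 ≈ 0.872800
step 6 [6y] zero: DF = P = 1073/1250 ≈ 0.858400
step 7 [7y] bond c/1=1/40: DF=(49673/50000 − 1/40·(0.974200+0.933900+0.903200+0.891200+0.872800+0.858400))/(1+1/40) = 8367/10000 ≈ 0.836700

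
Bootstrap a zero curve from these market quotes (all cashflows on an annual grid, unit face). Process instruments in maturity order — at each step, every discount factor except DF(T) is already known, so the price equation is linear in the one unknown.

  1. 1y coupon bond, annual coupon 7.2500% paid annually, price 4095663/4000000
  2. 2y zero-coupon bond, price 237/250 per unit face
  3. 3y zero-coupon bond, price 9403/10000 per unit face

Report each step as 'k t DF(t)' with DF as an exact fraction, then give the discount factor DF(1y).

step 1 [1y] bond c/1=29/400: DF=(4095663/4000000 − 29/400·(0))/(1+29/400) = 9547/10000 ≈ 0.954700
step 2 [2y] zero: DF = P = 237/250 ≈ 0.948000
step 3 [3y] zero: DF = P = 9403/10000 ≈ 0.940300

1 1 9547/10000
2 2 237/250
3 3 9403/10000
DF(1y) = 9547/10000 ≈ 0.954700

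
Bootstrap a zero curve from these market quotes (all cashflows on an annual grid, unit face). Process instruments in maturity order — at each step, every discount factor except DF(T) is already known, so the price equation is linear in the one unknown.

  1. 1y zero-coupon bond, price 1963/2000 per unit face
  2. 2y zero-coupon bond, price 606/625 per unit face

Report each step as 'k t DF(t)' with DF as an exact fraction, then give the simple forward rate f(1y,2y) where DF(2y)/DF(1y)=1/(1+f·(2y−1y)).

1 1 1963/2000
2 2 606/625
f(1y,2y) = ((1963/2000)/(606/625) − 1)/(1) = 119/9696 ≈ 1.2273%

step 1 [1y] zero: DF = P = 1963/2000 ≈ 0.981500
step 2 [2y] zero: DF = P = 606/625 ≈ 0.969600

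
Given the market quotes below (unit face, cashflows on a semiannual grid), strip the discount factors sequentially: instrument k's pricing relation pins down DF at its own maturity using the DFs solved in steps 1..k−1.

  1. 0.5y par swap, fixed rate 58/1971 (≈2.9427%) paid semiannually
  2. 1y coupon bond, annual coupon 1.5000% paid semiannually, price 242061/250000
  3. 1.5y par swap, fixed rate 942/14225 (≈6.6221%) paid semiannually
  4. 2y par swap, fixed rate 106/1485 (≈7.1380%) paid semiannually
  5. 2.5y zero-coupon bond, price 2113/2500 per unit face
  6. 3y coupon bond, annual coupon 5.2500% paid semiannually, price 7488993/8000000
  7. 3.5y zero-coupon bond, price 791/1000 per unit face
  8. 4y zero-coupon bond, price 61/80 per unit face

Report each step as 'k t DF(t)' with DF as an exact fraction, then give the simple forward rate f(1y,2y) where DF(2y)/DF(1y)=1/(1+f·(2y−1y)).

1 1/2 1971/2000
2 1 9537/10000
3 3/2 4529/5000
4 2 347/400
5 5/2 2113/2500
6 3 1989/2500
7 7/2 791/1000
8 4 61/80
f(1y,2y) = ((9537/10000)/(347/400) − 1)/(1) = 862/8675 ≈ 9.9366%

step 1 [0.5y] swap r/2=29/1971: DF=(1 − 29/1971·(0))/(1+29/1971) = 1971/2000 ≈ 0.985500
step 2 [1y] bond c/2=3/400: DF=(242061/250000 − 3/400·(0.985500))/(1+3/400) = 9537/10000 ≈ 0.953700
step 3 [1.5y] swap r/2=471/14225: DF=(1 − 471/14225·(0.985500+0.953700))/(1+471/14225) = 4529/5000 ≈ 0.905800
step 4 [2y] swap r/2=53/1485: DF=(1 − 53/1485·(0.985500+0.953700+0.905800))/(1+53/1485) = 347/400 ≈ 0.867500
step 5 [2.5y] zero: DF = P = 2113/2500 ≈ 0.845200
step 6 [3y] bond c/2=21/800: DF=(7488993/8000000 − 21/800·(0.985500+0.953700+0.905800+0.867500+0.845200))/(1+21/800) = 1989/2500 ≈ 0.795600
step 7 [3.5y] zero: DF = P = 791/1000 ≈ 0.791000
step 8 [4y] zero: DF = P = 61/80 ≈ 0.762500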